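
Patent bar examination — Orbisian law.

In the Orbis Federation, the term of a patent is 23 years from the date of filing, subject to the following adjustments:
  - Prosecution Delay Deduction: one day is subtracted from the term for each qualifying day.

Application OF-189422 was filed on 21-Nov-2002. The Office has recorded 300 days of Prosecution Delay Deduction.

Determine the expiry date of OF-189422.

Base term: filing date + 23 years → 21 November 2025.
Prosecution Delay Deduction: −300 days → 25 January 2025.

2025-01-25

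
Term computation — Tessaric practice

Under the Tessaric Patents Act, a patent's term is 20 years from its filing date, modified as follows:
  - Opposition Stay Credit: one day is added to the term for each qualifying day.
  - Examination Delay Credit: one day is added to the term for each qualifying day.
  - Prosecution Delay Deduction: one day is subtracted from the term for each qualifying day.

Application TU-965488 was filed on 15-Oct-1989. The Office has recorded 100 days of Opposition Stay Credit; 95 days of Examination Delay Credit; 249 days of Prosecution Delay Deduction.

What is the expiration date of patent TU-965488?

Base term: filing date + 20 years → 15 October 2009.
Opposition Stay Credit: +100 days → 23 January 2010.
Examination Delay Credit: +95 days → 28 April 2010.
Prosecution Delay Deduction: −249 days → 22 August 2009.

2009-08-22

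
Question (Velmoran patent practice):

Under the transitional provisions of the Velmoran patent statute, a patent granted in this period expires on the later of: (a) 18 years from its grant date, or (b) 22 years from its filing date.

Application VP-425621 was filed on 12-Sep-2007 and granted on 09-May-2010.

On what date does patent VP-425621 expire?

(a) grant + 18 years → 9 May 2028.
(b) filing + 22 years → 12 September 2029.
Later of the two: 12 September 2029.

September 12, 2029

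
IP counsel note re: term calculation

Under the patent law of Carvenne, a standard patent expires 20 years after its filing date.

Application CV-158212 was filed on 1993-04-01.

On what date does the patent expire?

April 1, 2013

Filing date + 20 years → 1 April 2013.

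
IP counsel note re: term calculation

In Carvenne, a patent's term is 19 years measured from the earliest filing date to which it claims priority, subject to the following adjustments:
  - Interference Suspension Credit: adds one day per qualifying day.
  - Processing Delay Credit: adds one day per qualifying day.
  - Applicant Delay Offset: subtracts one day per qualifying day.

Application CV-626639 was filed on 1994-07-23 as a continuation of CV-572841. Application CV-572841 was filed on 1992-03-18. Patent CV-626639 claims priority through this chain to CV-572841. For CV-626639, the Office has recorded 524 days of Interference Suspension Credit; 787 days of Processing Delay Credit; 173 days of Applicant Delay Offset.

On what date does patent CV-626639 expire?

Earliest priority filing: 18 March 1992.
Base term: 18 March 1992 + 19 years → 18 March 2011.
Interference Suspension Credit: +524 days → 23 August 2012.
Processing Delay Credit: +787 days → 19 October 2014.
Applicant Delay Offset: −173 days → 29 April 2014.

2014-04-29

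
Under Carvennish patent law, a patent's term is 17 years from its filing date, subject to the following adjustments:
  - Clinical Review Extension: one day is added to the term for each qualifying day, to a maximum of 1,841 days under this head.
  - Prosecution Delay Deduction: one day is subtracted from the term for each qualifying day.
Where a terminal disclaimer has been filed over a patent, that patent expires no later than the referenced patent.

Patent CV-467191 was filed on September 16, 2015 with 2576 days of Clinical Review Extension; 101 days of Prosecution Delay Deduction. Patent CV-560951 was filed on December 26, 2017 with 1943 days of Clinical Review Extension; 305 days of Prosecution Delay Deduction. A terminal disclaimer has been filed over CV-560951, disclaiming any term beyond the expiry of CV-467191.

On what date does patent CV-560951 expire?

2037-06-22

Natural term of CV-560951:
  Base: filing + 17 years → 26 December 2034.
  Clinical Review Extension: 1943 days claimed exceeds the 1841-day cap, so +1841 days → 10 January 2040.
  Prosecution Delay Deduction: −305 days → 11 March 2039.
Expiry of referenced patent CV-467191:
  Base: filing + 17 years → 16 September 2032.
  Clinical Review Extension: 2576 days claimed exceeds the 1841-day cap, so +1841 days → 1 October 2037.
  Prosecution Delay Deduction: −101 days → 22 June 2037.
Terminal disclaimer: CV-560951 expires on the earlier of 11 March 2039 and 22 June 2037.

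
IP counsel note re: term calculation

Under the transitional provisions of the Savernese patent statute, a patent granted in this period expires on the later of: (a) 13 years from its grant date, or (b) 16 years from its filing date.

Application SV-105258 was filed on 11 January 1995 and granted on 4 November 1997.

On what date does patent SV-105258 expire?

(a) grant + 13 years → 4 November 2010.
(b) filing + 16 years → 11 January 2011.
Later of the two: 11 January 2011.

January 11, 2011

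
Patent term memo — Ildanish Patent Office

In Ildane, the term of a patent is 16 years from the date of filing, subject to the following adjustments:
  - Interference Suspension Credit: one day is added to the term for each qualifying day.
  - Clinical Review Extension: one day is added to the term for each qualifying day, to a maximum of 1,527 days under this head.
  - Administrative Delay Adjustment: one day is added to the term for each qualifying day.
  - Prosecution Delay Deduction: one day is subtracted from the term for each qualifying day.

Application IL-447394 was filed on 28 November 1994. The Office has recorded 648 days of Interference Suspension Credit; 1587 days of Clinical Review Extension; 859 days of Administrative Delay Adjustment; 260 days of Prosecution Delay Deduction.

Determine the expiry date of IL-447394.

Base term: filing date + 16 years → 28 November 2010.
Interference Suspension Credit: +648 days → 6 September 2012.
Clinical Review Extension: 1587 days claimed exceeds the 1527-day cap, so +1527 days → 11 November 2016.
Administrative Delay Adjustment: +859 days → 20 March 2019.
Prosecution Delay Deduction: −260 days → 3 July 2018.

July 3, 2018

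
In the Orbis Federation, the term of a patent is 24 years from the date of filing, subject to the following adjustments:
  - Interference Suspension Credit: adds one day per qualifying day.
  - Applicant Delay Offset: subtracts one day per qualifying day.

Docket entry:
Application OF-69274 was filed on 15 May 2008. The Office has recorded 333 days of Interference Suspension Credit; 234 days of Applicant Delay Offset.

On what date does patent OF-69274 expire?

Base term: filing date + 24 years → 15 May 2032.
Interference Suspension Credit: +333 days → 13 April 2033.
Applicant Delay Offset: −234 days → 22 August 2032.

August 22, 2032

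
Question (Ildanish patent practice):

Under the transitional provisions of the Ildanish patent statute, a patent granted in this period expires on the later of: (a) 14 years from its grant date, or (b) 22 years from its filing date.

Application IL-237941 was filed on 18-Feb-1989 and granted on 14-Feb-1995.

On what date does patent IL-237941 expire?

(a) grant + 14 years → 14 February 2009.
(b) filing + 22 years → 18 February 2011.
Later of the two: 18 February 2011.

February 18, 2011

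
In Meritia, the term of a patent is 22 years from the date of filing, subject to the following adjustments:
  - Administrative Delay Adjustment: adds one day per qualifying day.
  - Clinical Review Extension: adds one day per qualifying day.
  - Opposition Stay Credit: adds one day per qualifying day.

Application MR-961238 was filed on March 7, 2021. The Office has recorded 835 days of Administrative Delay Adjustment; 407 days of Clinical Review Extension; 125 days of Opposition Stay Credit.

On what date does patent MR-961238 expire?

Base term: filing date + 22 years → 7 March 2043.
Administrative Delay Adjustment: +835 days → 19 June 2045.
Clinical Review Extension: +407 days → 31 July 2046.
Opposition Stay Credit: +125 days → 3 December 2046.

December 3, 2046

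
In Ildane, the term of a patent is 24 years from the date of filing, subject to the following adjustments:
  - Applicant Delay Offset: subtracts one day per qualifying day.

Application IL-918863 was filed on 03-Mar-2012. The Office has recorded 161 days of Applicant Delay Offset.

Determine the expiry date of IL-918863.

Base term: filing date + 24 years → 3 March 2036.
Applicant Delay Offset: −161 days → 24 September 2035.

September 24, 2035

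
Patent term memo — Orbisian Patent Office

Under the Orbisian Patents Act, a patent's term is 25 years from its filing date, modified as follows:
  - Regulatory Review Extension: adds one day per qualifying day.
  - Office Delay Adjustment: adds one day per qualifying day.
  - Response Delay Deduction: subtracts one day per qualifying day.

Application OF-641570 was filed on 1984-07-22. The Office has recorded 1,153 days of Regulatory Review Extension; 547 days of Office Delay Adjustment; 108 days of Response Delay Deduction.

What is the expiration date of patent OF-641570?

November 30, 2013

Base term: filing date + 25 years → 22 July 2009.
Regulatory Review Extension: +1153 days → 17 September 2012.
Office Delay Adjustment: +547 days → 18 March 2014.
Response Delay Deduction: −108 days → 30 November 2013.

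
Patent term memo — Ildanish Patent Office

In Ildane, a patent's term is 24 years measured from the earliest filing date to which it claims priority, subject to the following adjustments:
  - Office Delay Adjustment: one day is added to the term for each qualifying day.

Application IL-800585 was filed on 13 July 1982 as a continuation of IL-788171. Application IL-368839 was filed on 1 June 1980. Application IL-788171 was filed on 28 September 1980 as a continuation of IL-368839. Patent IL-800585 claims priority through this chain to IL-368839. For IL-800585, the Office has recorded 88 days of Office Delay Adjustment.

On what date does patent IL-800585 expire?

Earliest priority filing: 1 June 1980.
Base term: 1 June 1980 + 24 years → 1 June 2004.
Office Delay Adjustment: +88 days → 28 August 2004.

2004-08-28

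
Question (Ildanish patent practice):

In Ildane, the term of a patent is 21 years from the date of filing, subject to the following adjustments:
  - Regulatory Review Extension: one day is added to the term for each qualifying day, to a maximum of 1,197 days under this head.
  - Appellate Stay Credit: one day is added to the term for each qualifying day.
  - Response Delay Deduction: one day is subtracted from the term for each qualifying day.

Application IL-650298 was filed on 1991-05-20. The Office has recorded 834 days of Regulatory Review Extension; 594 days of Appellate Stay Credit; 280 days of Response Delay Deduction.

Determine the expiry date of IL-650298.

July 12, 2015

Base term: filing date + 21 years → 20 May 2012.
Regulatory Review Extension: 834 days (within the 1197-day cap) → +834 days → 1 September 2014.
Appellate Stay Credit: +594 days → 17 April 2016.
Response Delay Deduction: −280 days → 12 July 2015.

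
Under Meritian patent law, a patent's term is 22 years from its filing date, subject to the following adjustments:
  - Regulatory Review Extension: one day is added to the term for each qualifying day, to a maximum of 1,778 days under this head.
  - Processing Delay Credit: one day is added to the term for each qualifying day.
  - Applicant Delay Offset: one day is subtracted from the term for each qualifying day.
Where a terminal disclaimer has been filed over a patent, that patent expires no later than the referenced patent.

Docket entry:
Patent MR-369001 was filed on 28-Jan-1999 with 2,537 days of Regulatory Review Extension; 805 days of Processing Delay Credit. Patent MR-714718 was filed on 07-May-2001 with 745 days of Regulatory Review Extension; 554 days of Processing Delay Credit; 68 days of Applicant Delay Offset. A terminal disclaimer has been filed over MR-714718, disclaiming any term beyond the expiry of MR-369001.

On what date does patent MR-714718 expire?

Natural term of MR-714718:
  Base: filing + 22 years → 7 May 2023.
  Regulatory Review Extension: 745 days (within the 1778-day cap) → +745 days → 21 May 2025.
  Processing Delay Credit: +554 days → 26 November 2026.
  Applicant Delay Offset: −68 days → 19 September 2026.
Expiry of referenced patent MR-369001:
  Base: filing + 22 years → 28 January 2021.
  Regulatory Review Extension: 2537 days claimed exceeds the 1778-day cap, so +1778 days → 11 December 2025.
  Processing Delay Credit: +805 days → 24 February 2028.
Terminal disclaimer: MR-714718 expires on the earlier of 19 September 2026 and 24 February 2028.

2026-09-19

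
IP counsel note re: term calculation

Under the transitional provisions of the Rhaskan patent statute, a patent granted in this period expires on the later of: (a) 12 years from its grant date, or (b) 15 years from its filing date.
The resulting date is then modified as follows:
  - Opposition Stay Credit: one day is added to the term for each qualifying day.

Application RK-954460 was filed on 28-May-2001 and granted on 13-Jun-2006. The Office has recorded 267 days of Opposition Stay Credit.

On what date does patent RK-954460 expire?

(a) grant + 12 years → 13 June 2018.
(b) filing + 15 years → 28 May 2016.
Later of the two: 13 June 2018.
Opposition Stay Credit: +267 days → 7 March 2019.

March 7, 2019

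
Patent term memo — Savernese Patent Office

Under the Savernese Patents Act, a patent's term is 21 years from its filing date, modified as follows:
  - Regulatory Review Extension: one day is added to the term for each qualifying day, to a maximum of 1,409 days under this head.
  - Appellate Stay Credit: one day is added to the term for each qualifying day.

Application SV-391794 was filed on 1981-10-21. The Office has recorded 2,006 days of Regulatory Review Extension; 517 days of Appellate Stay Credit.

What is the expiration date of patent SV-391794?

January 29, 2008

Base term: filing date + 21 years → 21 October 2002.
Regulatory Review Extension: 2006 days claimed exceeds the 1409-day cap, so +1409 days → 30 August 2006.
Appellate Stay Credit: +517 days → 29 January 2008.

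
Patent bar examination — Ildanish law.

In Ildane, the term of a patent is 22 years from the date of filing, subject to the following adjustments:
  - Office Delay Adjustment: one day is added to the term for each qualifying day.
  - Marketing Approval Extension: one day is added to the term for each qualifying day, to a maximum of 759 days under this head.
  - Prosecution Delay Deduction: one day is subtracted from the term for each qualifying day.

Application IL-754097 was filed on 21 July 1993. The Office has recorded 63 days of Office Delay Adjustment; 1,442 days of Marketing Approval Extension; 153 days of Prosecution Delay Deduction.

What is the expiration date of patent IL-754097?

2017-05-20

Base term: filing date + 22 years → 21 July 2015.
Office Delay Adjustment: +63 days → 22 September 2015.
Marketing Approval Extension: 1442 days claimed exceeds the 759-day cap, so +759 days → 20 October 2017.
Prosecution Delay Deduction: −153 days → 20 May 2017.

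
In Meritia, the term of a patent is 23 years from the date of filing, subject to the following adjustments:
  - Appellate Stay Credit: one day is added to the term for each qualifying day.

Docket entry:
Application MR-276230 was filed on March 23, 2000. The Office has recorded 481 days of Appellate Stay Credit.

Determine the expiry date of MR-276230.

2024-07-16

Base term: filing date + 23 years → 23 March 2023.
Appellate Stay Credit: +481 days → 16 July 2024.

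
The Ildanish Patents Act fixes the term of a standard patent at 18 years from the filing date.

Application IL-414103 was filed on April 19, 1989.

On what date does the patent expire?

Filing date + 18 years → 19 April 2007.

April 19, 2007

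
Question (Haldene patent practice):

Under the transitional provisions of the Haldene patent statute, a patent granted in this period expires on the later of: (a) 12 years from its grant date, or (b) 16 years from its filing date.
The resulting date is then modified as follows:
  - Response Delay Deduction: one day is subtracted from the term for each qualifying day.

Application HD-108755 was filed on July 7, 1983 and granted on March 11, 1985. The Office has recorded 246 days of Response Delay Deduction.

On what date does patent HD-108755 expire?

(a) grant + 12 years → 11 March 1997.
(b) filing + 16 years → 7 July 1999.
Later of the two: 7 July 1999.
Response Delay Deduction: −246 days → 3 November 1998.

1998-11-03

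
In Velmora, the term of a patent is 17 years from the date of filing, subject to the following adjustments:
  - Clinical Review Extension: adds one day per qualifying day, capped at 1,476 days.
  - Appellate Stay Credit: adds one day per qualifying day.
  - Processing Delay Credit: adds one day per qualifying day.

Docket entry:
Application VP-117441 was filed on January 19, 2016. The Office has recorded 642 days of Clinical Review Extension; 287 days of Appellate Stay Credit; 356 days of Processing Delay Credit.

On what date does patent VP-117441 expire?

2036-07-27

Base term: filing date + 17 years → 19 January 2033.
Clinical Review Extension: 642 days (within the 1476-day cap) → +642 days → 23 October 2034.
Appellate Stay Credit: +287 days → 6 August 2035.
Processing Delay Credit: +356 days → 27 July 2036.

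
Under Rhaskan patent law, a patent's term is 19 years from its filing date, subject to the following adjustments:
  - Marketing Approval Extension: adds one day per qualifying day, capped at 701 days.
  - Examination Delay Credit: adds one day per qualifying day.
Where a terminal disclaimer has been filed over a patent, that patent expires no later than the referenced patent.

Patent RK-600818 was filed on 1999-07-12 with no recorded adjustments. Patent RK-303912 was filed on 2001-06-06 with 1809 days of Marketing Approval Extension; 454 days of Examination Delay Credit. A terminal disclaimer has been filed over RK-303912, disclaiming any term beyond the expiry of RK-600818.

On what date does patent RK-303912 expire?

2018-07-12

Natural term of RK-303912:
  Base: filing + 19 years → 6 June 2020.
  Marketing Approval Extension: 1809 days claimed exceeds the 701-day cap, so +701 days → 8 May 2022.
  Examination Delay Credit: +454 days → 5 August 2023.
Expiry of referenced patent RK-600818:
  Base: filing + 19 years → 12 July 2018.
Terminal disclaimer: RK-303912 expires on the earlier of 5 August 2023 and 12 July 2018.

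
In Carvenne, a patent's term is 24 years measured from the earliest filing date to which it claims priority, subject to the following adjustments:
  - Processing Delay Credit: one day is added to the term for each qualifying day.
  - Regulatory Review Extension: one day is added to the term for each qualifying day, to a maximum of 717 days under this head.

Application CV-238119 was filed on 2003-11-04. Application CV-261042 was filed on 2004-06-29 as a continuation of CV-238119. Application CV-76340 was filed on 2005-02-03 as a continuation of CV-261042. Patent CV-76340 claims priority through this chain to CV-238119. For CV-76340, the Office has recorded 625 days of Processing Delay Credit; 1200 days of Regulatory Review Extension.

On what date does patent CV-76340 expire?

Earliest priority filing: 4 November 2003.
Base term: 4 November 2003 + 24 years → 4 November 2027.
Processing Delay Credit: +625 days → 21 July 2029.
Regulatory Review Extension: 1200 days claimed exceeds the 717-day cap, so +717 days → 8 July 2031.

2031-07-08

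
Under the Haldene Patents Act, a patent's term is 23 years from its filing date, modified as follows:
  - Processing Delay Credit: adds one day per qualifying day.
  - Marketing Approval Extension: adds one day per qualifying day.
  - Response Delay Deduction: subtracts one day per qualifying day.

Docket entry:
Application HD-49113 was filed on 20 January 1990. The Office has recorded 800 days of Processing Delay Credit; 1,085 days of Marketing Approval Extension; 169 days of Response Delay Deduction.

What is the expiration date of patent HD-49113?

Base term: filing date + 23 years → 20 January 2013.
Processing Delay Credit: +800 days → 31 March 2015.
Marketing Approval Extension: +1085 days → 20 March 2018.
Response Delay Deduction: −169 days → 2 October 2017.

2017-10-02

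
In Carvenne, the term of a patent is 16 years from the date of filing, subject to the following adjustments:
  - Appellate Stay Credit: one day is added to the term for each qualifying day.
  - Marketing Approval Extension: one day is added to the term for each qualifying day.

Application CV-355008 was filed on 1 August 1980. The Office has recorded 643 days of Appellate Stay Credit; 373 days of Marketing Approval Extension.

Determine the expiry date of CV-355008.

1999-05-14

Base term: filing date + 16 years → 1 August 1996.
Appellate Stay Credit: +643 days → 6 May 1998.
Marketing Approval Extension: +373 days → 14 May 1999.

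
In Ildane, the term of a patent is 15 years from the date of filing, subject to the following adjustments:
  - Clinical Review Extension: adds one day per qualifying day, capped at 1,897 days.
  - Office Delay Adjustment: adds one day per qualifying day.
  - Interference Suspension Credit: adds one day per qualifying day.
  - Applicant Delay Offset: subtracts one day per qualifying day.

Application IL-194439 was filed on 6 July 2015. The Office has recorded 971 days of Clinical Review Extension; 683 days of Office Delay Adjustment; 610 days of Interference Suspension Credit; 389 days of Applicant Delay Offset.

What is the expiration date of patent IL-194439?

August 24, 2035

Base term: filing date + 15 years → 6 July 2030.
Clinical Review Extension: 971 days (within the 1897-day cap) → +971 days → 3 March 2033.
Office Delay Adjustment: +683 days → 15 January 2035.
Interference Suspension Credit: +610 days → 16 September 2036.
Applicant Delay Offset: −389 days → 24 August 2035.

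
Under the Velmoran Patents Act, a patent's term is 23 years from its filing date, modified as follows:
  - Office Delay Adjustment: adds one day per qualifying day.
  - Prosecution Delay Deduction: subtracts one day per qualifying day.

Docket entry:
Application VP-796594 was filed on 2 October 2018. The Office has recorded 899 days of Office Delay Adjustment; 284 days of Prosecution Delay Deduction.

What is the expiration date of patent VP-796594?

Base term: filing date + 23 years → 2 October 2041.
Office Delay Adjustment: +899 days → 19 March 2044.
Prosecution Delay Deduction: −284 days → 9 June 2043.

June 9, 2043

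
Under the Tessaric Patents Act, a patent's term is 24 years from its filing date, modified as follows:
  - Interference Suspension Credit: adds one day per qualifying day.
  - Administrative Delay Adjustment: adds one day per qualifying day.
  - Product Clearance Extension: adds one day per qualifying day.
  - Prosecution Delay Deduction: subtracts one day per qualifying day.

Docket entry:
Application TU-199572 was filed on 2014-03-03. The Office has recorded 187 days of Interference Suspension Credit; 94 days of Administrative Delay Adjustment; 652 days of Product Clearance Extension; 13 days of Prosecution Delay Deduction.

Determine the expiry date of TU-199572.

Base term: filing date + 24 years → 3 March 2038.
Interference Suspension Credit: +187 days → 6 September 2038.
Administrative Delay Adjustment: +94 days → 9 December 2038.
Product Clearance Extension: +652 days → 21 September 2040.
Prosecution Delay Deduction: −13 days → 8 September 2040.

2040-09-08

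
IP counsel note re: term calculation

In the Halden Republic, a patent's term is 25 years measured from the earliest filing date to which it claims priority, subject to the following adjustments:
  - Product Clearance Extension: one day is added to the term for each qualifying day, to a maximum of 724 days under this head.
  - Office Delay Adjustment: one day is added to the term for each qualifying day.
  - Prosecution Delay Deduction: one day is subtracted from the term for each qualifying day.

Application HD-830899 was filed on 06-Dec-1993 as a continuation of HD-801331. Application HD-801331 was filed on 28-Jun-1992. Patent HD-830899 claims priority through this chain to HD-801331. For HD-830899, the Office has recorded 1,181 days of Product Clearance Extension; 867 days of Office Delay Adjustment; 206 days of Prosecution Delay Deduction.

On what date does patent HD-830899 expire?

Earliest priority filing: 28 June 1992.
Base term: 28 June 1992 + 25 years → 28 June 2017.
Product Clearance Extension: 1181 days claimed exceeds the 724-day cap, so +724 days → 22 June 2019.
Office Delay Adjustment: +867 days → 5 November 2021.
Prosecution Delay Deduction: −206 days → 13 April 2021.

2021-04-13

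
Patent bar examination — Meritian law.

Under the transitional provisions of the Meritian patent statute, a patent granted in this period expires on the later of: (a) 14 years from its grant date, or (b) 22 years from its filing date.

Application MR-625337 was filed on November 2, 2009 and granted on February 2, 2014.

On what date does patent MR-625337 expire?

November 2, 2031

(a) grant + 14 years → 2 February 2028.
(b) filing + 22 years → 2 November 2031.
Later of the two: 2 November 2031.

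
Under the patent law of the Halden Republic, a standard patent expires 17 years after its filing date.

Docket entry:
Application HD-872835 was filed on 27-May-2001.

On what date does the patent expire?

May 27, 2018

Filing date + 17 years → 27 May 2018.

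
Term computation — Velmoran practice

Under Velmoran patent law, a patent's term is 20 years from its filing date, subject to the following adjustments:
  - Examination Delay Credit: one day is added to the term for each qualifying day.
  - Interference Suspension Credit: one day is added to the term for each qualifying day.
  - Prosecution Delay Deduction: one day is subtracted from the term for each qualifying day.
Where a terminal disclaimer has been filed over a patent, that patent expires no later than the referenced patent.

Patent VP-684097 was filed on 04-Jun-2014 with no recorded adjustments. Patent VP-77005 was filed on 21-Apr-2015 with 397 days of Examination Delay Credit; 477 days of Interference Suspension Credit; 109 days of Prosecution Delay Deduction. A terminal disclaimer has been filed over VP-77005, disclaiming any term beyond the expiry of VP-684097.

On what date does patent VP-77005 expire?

June 4, 2034

Natural term of VP-77005:
  Base: filing + 20 years → 21 April 2035.
  Examination Delay Credit: +397 days → 22 May 2036.
  Interference Suspension Credit: +477 days → 11 September 2037.
  Prosecution Delay Deduction: −109 days → 25 May 2037.
Expiry of referenced patent VP-684097:
  Base: filing + 20 years → 4 June 2034.
Terminal disclaimer: VP-77005 expires on the earlier of 25 May 2037 and 4 June 2034.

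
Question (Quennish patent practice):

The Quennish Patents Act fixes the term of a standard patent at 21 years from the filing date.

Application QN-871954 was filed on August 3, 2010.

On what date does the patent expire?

August 3, 2031

Filing date + 21 years → 3 August 2031.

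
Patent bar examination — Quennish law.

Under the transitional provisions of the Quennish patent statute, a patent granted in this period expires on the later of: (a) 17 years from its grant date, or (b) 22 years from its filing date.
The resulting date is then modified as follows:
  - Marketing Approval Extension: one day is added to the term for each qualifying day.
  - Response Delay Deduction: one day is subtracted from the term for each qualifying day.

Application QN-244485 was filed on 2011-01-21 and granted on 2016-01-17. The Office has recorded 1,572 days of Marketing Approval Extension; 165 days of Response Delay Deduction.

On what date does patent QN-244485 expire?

(a) grant + 17 years → 17 January 2033.
(b) filing + 22 years → 21 January 2033.
Later of the two: 21 January 2033.
Marketing Approval Extension: +1572 days → 12 May 2037.
Response Delay Deduction: −165 days → 28 November 2036.

2036-11-28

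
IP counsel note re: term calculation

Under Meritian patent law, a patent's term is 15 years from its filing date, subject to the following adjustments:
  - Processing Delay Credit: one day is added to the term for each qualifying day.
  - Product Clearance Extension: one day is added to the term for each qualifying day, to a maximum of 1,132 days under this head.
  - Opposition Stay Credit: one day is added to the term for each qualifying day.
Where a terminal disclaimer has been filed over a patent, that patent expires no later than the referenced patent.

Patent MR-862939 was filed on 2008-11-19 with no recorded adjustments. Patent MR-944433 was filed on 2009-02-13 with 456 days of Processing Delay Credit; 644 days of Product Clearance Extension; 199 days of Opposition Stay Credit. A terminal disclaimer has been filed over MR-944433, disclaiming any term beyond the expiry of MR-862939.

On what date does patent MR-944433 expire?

2023-11-19

Natural term of MR-944433:
  Base: filing + 15 years → 13 February 2024.
  Processing Delay Credit: +456 days → 14 May 2025.
  Product Clearance Extension: 644 days (within the 1132-day cap) → +644 days → 17 February 2027.
  Opposition Stay Credit: +199 days → 4 September 2027.
Expiry of referenced patent MR-862939:
  Base: filing + 15 years → 19 November 2023.
Terminal disclaimer: MR-944433 expires on the earlier of 4 September 2027 and 19 November 2023.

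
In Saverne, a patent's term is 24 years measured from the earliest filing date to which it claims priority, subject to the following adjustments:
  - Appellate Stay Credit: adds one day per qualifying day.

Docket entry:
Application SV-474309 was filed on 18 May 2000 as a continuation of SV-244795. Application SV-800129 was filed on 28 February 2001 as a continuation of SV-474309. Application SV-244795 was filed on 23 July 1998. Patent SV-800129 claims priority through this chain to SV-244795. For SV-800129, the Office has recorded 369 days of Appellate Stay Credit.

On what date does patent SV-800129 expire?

Earliest priority filing: 23 July 1998.
Base term: 23 July 1998 + 24 years → 23 July 2022.
Appellate Stay Credit: +369 days → 27 July 2023.

2023-07-27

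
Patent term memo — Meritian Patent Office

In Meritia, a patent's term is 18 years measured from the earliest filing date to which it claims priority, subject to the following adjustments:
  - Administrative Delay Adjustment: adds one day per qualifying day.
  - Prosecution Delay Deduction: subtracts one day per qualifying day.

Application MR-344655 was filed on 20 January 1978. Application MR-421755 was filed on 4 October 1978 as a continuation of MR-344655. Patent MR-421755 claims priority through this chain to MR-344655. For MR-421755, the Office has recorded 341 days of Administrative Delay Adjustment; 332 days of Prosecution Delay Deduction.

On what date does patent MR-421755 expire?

Earliest priority filing: 20 January 1978.
Base term: 20 January 1978 + 18 years → 20 January 1996.
Administrative Delay Adjustment: +341 days → 26 December 1996.
Prosecution Delay Deduction: −332 days → 29 January 1996.

January 29, 1996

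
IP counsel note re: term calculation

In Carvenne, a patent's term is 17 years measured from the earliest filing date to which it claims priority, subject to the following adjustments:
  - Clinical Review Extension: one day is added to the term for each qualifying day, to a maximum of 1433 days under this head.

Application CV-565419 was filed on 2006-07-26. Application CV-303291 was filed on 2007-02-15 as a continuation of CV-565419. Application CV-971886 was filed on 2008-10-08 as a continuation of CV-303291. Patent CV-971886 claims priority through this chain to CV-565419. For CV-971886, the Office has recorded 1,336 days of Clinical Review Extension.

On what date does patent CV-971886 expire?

Earliest priority filing: 26 July 2006.
Base term: 26 July 2006 + 17 years → 26 July 2023.
Clinical Review Extension: 1336 days (within the 1433-day cap) → +1336 days → 23 March 2027.

2027-03-23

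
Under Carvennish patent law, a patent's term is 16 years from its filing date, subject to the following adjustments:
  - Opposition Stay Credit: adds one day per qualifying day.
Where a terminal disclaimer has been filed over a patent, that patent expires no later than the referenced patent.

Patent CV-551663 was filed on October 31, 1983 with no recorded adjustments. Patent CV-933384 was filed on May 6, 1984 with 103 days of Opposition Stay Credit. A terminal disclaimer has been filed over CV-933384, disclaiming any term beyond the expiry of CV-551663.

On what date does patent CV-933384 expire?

October 31, 1999

Natural term of CV-933384:
  Base: filing + 16 years → 6 May 2000.
  Opposition Stay Credit: +103 days → 17 August 2000.
Expiry of referenced patent CV-551663:
  Base: filing + 16 years → 31 October 1999.
Terminal disclaimer: CV-933384 expires on the earlier of 17 August 2000 and 31 October 1999.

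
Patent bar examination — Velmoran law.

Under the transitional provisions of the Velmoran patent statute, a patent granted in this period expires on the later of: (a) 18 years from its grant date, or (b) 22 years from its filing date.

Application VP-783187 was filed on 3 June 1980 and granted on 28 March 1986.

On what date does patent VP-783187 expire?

(a) grant + 18 years → 28 March 2004.
(b) filing + 22 years → 3 June 2002.
Later of the two: 28 March 2004.

2004-03-28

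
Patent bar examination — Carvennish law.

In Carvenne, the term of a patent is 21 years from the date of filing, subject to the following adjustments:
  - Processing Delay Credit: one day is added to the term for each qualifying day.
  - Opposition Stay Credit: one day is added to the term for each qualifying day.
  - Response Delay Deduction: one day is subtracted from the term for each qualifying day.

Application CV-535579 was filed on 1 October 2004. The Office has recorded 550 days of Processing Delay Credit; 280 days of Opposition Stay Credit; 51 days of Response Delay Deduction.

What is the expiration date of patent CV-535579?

2027-11-19

Base term: filing date + 21 years → 1 October 2025.
Processing Delay Credit: +550 days → 4 April 2027.
Opposition Stay Credit: +280 days → 9 January 2028.
Response Delay Deduction: −51 days → 19 November 2027.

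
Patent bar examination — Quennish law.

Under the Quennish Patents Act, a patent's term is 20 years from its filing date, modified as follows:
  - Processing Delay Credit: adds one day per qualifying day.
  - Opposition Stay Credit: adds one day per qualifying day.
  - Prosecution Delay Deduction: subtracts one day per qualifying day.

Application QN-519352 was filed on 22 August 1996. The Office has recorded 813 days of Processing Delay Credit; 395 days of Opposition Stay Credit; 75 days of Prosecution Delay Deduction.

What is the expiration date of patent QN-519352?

Base term: filing date + 20 years → 22 August 2016.
Processing Delay Credit: +813 days → 13 November 2018.
Opposition Stay Credit: +395 days → 13 December 2019.
Prosecution Delay Deduction: −75 days → 29 September 2019.

2019-09-29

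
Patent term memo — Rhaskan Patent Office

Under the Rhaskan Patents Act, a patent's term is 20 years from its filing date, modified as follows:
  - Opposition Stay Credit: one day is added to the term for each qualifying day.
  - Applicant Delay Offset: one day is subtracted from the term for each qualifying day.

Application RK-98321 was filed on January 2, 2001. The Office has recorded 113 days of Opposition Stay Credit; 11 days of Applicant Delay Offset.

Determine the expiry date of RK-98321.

Base term: filing date + 20 years → 2 January 2021.
Opposition Stay Credit: +113 days → 25 April 2021.
Applicant Delay Offset: −11 days → 14 April 2021.

2021-04-14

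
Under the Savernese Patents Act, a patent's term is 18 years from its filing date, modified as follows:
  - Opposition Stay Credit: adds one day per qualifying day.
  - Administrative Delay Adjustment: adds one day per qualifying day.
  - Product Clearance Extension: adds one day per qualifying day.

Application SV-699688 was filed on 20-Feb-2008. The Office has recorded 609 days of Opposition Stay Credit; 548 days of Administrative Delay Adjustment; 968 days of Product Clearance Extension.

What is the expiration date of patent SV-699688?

2031-12-16

Base term: filing date + 18 years → 20 February 2026.
Opposition Stay Credit: +609 days → 22 October 2027.
Administrative Delay Adjustment: +548 days → 22 April 2029.
Product Clearance Extension: +968 days → 16 December 2031.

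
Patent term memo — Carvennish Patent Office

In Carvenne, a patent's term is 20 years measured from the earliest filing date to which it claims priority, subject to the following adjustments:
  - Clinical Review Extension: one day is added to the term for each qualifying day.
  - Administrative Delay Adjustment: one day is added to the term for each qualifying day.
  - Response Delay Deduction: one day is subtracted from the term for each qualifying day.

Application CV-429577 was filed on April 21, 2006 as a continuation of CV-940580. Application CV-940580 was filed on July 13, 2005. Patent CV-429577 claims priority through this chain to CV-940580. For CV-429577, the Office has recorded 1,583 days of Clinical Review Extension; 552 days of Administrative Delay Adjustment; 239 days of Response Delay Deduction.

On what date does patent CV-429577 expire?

Earliest priority filing: 13 July 2005.
Base term: 13 July 2005 + 20 years → 13 July 2025.
Clinical Review Extension: +1583 days → 12 November 2029.
Administrative Delay Adjustment: +552 days → 18 May 2031.
Response Delay Deduction: −239 days → 21 September 2030.

September 21, 2030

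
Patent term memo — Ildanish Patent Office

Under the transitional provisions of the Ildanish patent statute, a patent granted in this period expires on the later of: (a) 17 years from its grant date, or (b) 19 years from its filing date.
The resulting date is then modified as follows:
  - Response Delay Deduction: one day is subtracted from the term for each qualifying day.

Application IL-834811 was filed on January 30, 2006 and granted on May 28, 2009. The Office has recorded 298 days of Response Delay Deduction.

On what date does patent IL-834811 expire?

August 3, 2025

(a) grant + 17 years → 28 May 2026.
(b) filing + 19 years → 30 January 2025.
Later of the two: 28 May 2026.
Response Delay Deduction: −298 days → 3 August 2025.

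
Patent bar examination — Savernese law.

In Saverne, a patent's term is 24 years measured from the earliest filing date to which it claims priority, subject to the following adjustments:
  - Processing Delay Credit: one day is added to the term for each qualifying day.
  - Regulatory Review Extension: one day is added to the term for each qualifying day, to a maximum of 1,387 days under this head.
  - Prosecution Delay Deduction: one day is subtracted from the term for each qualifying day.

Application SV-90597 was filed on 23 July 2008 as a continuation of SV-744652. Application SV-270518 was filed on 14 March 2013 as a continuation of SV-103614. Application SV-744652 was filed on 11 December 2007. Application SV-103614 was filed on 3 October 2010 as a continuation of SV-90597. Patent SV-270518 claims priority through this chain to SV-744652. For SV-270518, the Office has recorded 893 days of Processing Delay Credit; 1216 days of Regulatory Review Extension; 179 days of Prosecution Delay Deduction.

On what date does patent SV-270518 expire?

Earliest priority filing: 11 December 2007.
Base term: 11 December 2007 + 24 years → 11 December 2031.
Processing Delay Credit: +893 days → 22 May 2034.
Regulatory Review Extension: 1216 days (within the 1387-day cap) → +1216 days → 19 September 2037.
Prosecution Delay Deduction: −179 days → 24 March 2037.

March 24, 2037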